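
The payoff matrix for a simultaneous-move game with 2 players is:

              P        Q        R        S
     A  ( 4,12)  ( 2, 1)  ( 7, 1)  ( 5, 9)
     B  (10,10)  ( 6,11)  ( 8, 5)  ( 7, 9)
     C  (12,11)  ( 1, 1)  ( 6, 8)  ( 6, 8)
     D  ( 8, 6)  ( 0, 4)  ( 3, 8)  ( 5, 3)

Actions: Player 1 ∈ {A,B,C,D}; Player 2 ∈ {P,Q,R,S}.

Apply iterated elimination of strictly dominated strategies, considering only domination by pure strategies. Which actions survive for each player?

P1 drop A (B beats it: P:10>4 Q:6>2 R:8>7 S:7>5)
P1 drop D (B beats it: P:10>8 Q:6>0 R:8>3 S:7>5)
P2 drop R (P beats it: B:10>5 C:11>8)
P2 drop S (P beats it: B:10>9 C:11>8)
P1→{B,C} P2→{P,Q}

Survivors P1:{B,C} P2:{P,Q}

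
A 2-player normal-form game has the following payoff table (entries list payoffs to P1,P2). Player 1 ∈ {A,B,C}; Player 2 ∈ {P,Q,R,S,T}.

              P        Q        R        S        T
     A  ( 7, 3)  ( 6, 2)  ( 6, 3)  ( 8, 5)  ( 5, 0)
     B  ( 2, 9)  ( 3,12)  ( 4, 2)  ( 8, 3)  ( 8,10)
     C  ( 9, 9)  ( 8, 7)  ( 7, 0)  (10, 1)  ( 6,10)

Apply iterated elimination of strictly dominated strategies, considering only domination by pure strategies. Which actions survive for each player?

P1 drop A (C beats it: P:9>7 Q:8>6 R:7>6 S:10>8 T:6>5)
P2 drop P (T beats it: B:10>9 C:10>9)
P2 drop R (Q beats it: B:12>2 C:7>0)
P2 drop S (Q beats it: B:12>3 C:7>1)
P1→{B,C} P2→{Q,T}

IESDS → P1:{B,C} P2:{Q,T}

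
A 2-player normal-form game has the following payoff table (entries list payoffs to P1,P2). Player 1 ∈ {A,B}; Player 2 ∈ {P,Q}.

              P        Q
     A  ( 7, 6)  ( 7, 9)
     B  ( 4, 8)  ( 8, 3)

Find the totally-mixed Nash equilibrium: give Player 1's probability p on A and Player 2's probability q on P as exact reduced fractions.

(p,q) = (5/8, 1/4)

P1 indiff ⇒ q·7+(1-q)·7 = q·4+(1-q)·8 ⇒ q(3) = (1-q)(1) ⇒ q = 1/4
P2 indiff ⇒ p·6+(1-p)·8 = p·9+(1-p)·3 ⇒ p(-3) = (1-p)(-5) ⇒ p = 5/8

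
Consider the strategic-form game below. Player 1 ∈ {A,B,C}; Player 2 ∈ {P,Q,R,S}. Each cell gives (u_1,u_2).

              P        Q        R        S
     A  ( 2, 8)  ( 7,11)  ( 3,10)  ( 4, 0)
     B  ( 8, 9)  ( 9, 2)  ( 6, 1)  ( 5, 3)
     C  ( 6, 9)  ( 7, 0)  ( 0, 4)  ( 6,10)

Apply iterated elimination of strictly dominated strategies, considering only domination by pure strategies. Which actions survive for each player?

P1 drop A (B beats it: P:8>2 Q:9>7 R:6>3 S:5>4)
P2 drop Q (P beats it: B:9>2 C:9>0)
P2 drop R (P beats it: B:9>1 C:9>4)
P1→{B,C} P2→{P,S}

IESDS → P1:{B,C} P2:{P,S}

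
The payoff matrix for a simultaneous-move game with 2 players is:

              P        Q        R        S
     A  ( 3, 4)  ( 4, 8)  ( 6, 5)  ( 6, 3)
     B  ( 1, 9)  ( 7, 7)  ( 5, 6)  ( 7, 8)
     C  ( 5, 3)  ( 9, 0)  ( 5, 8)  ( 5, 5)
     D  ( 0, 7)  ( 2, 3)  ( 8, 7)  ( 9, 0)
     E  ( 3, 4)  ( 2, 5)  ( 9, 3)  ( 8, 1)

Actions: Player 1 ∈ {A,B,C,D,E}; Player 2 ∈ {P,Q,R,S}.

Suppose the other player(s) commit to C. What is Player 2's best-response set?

u_2(P vs C) = 3
u_2(Q vs C) = 0
u_2(R vs C) = 8
u_2(S vs C) = 5
max payoff 8 at {R}

argmax u_2 = {R}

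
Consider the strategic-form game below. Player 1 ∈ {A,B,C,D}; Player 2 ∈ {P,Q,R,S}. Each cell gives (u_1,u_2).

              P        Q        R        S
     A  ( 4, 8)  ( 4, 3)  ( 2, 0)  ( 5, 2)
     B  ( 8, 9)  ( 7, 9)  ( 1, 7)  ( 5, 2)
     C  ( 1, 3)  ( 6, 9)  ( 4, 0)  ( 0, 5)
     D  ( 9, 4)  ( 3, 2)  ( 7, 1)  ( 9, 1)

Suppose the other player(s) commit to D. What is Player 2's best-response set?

u_2(P vs D) = 4
u_2(Q vs D) = 2
u_2(R vs D) = 1
u_2(S vs D) = 1
max payoff 4 at {P}

P2 best: {P}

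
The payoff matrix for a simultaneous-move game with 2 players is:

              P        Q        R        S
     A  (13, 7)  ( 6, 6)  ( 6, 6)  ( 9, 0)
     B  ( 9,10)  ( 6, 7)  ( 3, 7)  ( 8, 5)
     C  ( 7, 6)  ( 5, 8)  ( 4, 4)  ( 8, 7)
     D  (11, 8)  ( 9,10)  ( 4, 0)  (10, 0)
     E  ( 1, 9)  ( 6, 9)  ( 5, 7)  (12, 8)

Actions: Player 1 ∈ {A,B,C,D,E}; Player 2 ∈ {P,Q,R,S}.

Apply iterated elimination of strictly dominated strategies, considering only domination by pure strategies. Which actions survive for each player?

P1 drop B (D beats it: P:11>9 Q:9>6 R:4>3 S:10>8)
P1 drop C (A beats it: P:13>7 Q:6>5 R:6>4 S:9>8)
P2 drop R (P beats it: A:7>6 D:8>0 E:9>7)
P2 drop S (P beats it: A:7>0 D:8>0 E:9>8)
P1 drop E (D beats it: P:11>1 Q:9>6)
P1→{A,D} P2→{P,Q}

Remaining: P1:{A,D} P2:{P,Q}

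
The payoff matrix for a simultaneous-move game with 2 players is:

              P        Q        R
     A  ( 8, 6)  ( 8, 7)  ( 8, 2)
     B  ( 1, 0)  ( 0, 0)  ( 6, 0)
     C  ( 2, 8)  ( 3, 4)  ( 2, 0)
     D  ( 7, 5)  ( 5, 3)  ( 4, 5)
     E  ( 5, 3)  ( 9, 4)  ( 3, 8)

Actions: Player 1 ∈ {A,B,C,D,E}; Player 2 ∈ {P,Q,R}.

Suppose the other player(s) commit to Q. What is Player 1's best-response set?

P1 best: {E}

u_1(A vs Q) = 8
u_1(B vs Q) = 0
u_1(C vs Q) = 3
u_1(D vs Q) = 5
u_1(E vs Q) = 9
max payoff 9 at {E}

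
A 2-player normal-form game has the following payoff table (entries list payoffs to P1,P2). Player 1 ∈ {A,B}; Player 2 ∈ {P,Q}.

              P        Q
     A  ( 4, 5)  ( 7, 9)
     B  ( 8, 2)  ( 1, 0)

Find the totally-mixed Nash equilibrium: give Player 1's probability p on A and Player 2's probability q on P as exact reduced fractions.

P1 indiff ⇒ q·4+(1-q)·7 = q·8+(1-q)·1 ⇒ q(-4) = (1-q)(-6) ⇒ q = 3/5
P2 indiff ⇒ p·5+(1-p)·2 = p·9+(1-p)·0 ⇒ p(-4) = (1-p)(-2) ⇒ p = 1/3

(p,q) = (1/3, 3/5)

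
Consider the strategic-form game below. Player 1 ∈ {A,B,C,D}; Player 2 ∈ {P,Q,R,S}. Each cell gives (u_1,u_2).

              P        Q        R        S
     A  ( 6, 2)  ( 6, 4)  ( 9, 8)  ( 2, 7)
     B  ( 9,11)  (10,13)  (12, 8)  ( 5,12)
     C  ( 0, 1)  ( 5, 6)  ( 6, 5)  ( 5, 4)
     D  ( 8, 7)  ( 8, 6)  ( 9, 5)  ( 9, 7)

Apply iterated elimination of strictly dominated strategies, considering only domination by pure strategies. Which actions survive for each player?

P1 drop A (B beats it: P:9>6 Q:10>6 R:12>9 S:5>2)
P1 drop C (D beats it: P:8>0 Q:8>5 R:9>6 S:9>5)
P2 drop R (P beats it: B:11>8 D:7>5)
P1→{B,D} P2→{P,Q,S}

Survivors P1:{B,D} P2:{P,Q,S}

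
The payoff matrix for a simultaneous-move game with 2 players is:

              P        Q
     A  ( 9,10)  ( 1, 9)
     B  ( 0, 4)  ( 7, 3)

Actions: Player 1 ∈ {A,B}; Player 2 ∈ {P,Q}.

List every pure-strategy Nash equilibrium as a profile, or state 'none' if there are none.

NE set: (A,P)

(A,P): NE
(A,Q): not NE [P1→B gives 7>1; P2→P gives 10>9]
(B,P): not NE [P1→A gives 9>0]
(B,Q): not NE [P2→P gives 4>3]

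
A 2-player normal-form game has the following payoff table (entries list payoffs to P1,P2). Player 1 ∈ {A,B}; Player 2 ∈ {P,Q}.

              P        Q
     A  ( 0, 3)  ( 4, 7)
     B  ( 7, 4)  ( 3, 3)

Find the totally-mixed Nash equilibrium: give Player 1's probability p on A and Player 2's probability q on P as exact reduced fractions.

P1 indiff ⇒ q·0+(1-q)·4 = q·7+(1-q)·3 ⇒ q(-7) = (1-q)(-1) ⇒ q = 1/8
P2 indiff ⇒ p·3+(1-p)·4 = p·7+(1-p)·3 ⇒ p(-4) = (1-p)(-1) ⇒ p = 1/5

P1 mixes 1/5 on A; P2 mixes 1/8 on P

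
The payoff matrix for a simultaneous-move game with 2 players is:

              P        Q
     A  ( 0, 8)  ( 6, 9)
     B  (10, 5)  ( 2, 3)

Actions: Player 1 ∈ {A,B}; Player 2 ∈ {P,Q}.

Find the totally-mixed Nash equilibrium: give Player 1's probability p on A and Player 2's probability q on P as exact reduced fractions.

(p,q) = (2/3, 2/7)

P1 indiff ⇒ q·0+(1-q)·6 = q·10+(1-q)·2 ⇒ q(-10) = (1-q)(-4) ⇒ q = 2/7
P2 indiff ⇒ p·8+(1-p)·5 = p·9+(1-p)·3 ⇒ p(-1) = (1-p)(-2) ⇒ p = 2/3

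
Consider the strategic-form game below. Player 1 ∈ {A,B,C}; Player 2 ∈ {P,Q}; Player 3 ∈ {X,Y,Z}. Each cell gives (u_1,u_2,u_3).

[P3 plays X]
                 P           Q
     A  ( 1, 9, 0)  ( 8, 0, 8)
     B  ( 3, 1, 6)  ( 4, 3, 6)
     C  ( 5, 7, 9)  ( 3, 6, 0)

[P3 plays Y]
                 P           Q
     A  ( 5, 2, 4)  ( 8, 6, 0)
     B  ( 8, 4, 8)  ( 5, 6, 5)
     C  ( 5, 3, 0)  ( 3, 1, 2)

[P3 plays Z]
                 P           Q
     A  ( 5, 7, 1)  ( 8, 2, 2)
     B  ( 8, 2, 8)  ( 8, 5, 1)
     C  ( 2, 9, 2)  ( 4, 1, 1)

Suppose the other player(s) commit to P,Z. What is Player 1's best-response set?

P1 best: {B}

u_1(A vs P,Z) = 5
u_1(B vs P,Z) = 8
u_1(C vs P,Z) = 2
max payoff 8 at {B}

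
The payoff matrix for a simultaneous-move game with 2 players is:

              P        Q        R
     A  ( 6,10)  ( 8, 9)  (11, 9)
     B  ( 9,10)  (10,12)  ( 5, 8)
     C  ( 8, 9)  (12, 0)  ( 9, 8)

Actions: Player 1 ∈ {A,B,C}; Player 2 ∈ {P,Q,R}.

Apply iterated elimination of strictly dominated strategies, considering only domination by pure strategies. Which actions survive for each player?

Survivors P1:{B,C} P2:{P,Q}

P2 drop R (P beats it: A:10>9 B:10>8 C:9>8)
P1 drop A (B beats it: P:9>6 Q:10>8)
P1→{B,C} P2→{P,Q}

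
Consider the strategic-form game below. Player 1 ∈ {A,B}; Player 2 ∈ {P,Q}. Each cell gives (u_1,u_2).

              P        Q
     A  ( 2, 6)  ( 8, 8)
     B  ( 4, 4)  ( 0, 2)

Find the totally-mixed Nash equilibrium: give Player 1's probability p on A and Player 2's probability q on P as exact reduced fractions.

p=1/2, q=4/5

P1 indiff ⇒ q·2+(1-q)·8 = q·4+(1-q)·0 ⇒ q(-2) = (1-q)(-8) ⇒ q = 4/5
P2 indiff ⇒ p·6+(1-p)·4 = p·8+(1-p)·2 ⇒ p(-2) = (1-p)(-2) ⇒ p = 1/2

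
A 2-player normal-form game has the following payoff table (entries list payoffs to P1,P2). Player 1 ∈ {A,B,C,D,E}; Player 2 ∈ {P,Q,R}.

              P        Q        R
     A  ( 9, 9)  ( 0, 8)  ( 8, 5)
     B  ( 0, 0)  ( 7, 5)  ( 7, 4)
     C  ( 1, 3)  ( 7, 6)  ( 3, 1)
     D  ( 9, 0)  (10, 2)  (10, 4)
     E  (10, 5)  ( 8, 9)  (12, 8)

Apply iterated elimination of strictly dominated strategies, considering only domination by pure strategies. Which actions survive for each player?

IESDS → P1:{D,E} P2:{Q,R}

P1 drop A (E beats it: P:10>9 Q:8>0 R:12>8)
P1 drop B (D beats it: P:9>0 Q:10>7 R:10>7)
P1 drop C (D beats it: P:9>1 Q:10>7 R:10>3)
P2 drop P (Q beats it: D:2>0 E:9>5)
P1→{D,E} P2→{Q,R}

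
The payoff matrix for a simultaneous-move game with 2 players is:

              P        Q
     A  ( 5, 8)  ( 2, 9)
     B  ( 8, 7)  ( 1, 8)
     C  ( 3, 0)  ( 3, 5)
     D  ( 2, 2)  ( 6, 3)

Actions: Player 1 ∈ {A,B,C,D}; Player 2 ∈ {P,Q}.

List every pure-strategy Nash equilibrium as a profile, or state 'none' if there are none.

NE set: (D,Q)

(A,P): not NE [P1→B gives 8>5; P2→Q gives 9>8]
(A,Q): not NE [P1→D gives 6>2]
(B,P): not NE [P2→Q gives 8>7]
(B,Q): not NE [P1→D gives 6>1]
(C,P): not NE [P1→B gives 8>3; P2→Q gives 5>0]
(C,Q): not NE [P1→D gives 6>3]
(D,P): not NE [P1→B gives 8>2; P2→Q gives 3>2]
(D,Q): NE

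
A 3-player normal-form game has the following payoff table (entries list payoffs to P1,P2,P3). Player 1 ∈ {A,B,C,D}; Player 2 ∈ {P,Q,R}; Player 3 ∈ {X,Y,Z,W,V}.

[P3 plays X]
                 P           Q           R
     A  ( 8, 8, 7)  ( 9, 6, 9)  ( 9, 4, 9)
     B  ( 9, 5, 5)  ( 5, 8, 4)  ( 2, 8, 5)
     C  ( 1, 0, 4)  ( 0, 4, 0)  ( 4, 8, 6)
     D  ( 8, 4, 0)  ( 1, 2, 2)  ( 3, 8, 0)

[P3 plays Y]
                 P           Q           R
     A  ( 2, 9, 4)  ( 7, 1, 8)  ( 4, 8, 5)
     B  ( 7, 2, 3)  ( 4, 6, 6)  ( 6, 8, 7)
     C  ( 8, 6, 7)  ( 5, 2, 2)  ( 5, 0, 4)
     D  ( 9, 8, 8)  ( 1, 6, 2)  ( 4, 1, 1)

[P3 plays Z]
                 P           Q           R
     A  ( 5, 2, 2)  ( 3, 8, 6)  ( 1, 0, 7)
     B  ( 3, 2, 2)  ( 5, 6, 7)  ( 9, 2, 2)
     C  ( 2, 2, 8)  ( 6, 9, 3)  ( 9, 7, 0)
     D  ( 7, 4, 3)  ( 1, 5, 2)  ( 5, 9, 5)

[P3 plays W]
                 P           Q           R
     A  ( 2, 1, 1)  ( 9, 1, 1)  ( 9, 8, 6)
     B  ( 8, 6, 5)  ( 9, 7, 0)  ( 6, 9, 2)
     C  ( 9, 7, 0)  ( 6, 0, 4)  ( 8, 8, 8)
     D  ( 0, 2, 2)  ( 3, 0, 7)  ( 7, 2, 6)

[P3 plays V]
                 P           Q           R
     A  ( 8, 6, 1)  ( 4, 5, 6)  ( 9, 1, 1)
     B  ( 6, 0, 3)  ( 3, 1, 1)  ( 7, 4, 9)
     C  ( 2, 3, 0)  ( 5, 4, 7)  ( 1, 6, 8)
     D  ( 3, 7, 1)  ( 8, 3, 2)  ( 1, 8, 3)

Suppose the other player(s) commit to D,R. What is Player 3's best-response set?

argmax u_3 = {W}

u_3(X vs D,R) = 0
u_3(Y vs D,R) = 1
u_3(Z vs D,R) = 5
u_3(W vs D,R) = 6
u_3(V vs D,R) = 3
max payoff 6 at {W}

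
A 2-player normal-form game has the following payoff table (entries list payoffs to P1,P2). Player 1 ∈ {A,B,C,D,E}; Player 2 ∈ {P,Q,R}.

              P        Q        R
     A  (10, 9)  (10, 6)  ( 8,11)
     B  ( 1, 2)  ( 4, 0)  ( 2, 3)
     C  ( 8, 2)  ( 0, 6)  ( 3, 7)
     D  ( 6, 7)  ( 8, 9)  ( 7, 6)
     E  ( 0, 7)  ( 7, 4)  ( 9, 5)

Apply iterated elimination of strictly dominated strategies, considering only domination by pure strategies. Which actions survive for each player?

P1 drop B (A beats it: P:10>1 Q:10>4 R:8>2)
P1 drop C (A beats it: P:10>8 Q:10>0 R:8>3)
P1 drop D (A beats it: P:10>6 Q:10>8 R:8>7)
P2 drop Q (P beats it: A:9>6 E:7>4)
P1→{A,E} P2→{P,R}

Survivors P1:{A,E} P2:{P,R}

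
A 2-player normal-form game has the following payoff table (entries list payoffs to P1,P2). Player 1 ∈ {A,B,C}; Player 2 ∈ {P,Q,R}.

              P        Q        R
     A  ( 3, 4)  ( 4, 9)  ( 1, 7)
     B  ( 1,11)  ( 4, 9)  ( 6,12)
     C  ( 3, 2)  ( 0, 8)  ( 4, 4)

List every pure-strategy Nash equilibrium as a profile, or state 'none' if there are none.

Nash profiles: (A,Q), (B,R)

(A,P): not NE [P2→Q gives 9>4]
(A,Q): NE
(A,R): not NE [P1→B gives 6>1; P2→Q gives 9>7]
(B,P): not NE [P1→C gives 3>1; P2→R gives 12>11]
(B,Q): not NE [P2→R gives 12>9]
(B,R): NE
(C,P): not NE [P2→Q gives 8>2]
(C,Q): not NE [P1→B gives 4>0]
(C,R): not NE [P1→B gives 6>4; P2→Q gives 8>4]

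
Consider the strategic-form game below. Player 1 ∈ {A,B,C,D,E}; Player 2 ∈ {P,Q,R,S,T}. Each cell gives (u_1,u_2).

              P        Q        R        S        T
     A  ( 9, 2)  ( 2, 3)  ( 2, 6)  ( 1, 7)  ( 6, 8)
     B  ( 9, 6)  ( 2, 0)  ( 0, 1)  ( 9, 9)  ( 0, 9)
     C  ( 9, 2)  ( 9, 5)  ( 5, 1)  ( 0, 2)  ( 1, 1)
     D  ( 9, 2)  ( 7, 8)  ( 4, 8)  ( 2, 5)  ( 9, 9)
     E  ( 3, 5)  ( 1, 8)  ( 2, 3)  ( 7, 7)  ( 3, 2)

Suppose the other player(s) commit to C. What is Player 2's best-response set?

u_2(P vs C) = 2
u_2(Q vs C) = 5
u_2(R vs C) = 1
u_2(S vs C) = 2
u_2(T vs C) = 1
max payoff 5 at {Q}

P2 best: {Q}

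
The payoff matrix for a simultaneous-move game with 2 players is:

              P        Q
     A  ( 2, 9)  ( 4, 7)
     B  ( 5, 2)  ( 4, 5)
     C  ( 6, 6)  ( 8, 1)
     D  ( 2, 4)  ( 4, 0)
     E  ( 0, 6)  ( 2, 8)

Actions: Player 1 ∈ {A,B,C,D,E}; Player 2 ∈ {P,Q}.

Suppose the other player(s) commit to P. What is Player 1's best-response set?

argmax u_1 = {C}

u_1(A vs P) = 2
u_1(B vs P) = 5
u_1(C vs P) = 6
u_1(D vs P) = 2
u_1(E vs P) = 0
max payoff 6 at {C}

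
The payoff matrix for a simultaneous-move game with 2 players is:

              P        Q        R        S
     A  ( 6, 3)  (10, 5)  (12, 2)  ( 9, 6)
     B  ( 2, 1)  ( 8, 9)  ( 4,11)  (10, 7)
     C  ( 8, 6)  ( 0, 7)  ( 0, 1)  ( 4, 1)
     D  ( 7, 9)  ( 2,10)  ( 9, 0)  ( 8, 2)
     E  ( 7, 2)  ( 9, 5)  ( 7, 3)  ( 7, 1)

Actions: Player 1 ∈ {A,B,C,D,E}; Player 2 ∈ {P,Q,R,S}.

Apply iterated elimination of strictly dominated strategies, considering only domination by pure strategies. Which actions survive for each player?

Remaining: P1:{A,B} P2:{Q,R,S}

P2 drop P (Q beats it: A:5>3 B:9>1 C:7>6 D:10>9 E:5>2)
P1 drop C (A beats it: Q:10>0 R:12>0 S:9>4)
P1 drop D (A beats it: Q:10>2 R:12>9 S:9>8)
P1 drop E (A beats it: Q:10>9 R:12>7 S:9>7)
P1→{A,B} P2→{Q,R,S}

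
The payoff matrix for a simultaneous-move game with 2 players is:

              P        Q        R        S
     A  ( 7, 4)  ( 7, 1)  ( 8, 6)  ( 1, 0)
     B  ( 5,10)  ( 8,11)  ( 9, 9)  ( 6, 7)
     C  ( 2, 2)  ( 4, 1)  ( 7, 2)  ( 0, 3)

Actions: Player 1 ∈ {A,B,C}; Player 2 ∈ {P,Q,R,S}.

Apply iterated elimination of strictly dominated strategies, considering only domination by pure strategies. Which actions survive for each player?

Remaining: P1:{A,B} P2:{P,Q,R}

P1 drop C (A beats it: P:7>2 Q:7>4 R:8>7 S:1>0)
P2 drop S (P beats it: A:4>0 B:10>7)
P1→{A,B} P2→{P,Q,R}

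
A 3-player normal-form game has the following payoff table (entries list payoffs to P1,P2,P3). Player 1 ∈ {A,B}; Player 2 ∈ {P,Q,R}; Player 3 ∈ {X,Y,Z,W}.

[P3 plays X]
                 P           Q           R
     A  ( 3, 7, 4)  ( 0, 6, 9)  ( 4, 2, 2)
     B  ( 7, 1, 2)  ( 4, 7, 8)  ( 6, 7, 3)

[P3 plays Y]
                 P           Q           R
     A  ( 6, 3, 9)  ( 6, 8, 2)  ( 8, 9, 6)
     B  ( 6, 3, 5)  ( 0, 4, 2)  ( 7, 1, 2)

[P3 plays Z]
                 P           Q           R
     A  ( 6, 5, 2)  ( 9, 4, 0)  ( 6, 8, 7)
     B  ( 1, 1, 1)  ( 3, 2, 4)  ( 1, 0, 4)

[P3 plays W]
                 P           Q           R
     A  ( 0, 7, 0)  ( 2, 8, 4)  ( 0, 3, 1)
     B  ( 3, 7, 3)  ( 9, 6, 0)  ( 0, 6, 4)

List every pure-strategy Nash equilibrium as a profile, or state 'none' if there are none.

(A,P,X): not NE [P1→B gives 7>3; P3→Y gives 9>4]
(A,P,Y): not NE [P2→R gives 9>3]
(A,P,Z): not NE [P2→R gives 8>5; P3→Y gives 9>2]
(A,P,W): not NE [P1→B gives 3>0; P2→Q gives 8>7; P3→Y gives 9>0]
(A,Q,X): not NE [P1→B gives 4>0; P2→P gives 7>6]
(A,Q,Y): not NE [P2→R gives 9>8; P3→X gives 9>2]
(A,Q,Z): not NE [P2→R gives 8>4; P3→X gives 9>0]
(A,Q,W): not NE [P1→B gives 9>2; P3→X gives 9>4]
(A,R,X): not NE [P1→B gives 6>4; P2→P gives 7>2; P3→Z gives 7>2]
(A,R,Y): not NE [P3→Z gives 7>6]
(A,R,Z): NE
(A,R,W): not NE [P2→Q gives 8>3; P3→Z gives 7>1]
(B,P,X): not NE [P2→R gives 7>1; P3→Y gives 5>2]
(B,P,Y): not NE [P2→Q gives 4>3]
(B,P,Z): not NE [P1→A gives 6>1; P2→Q gives 2>1; P3→Y gives 5>1]
(B,P,W): not NE [P3→Y gives 5>3]
(B,Q,X): NE
(B,Q,Y): not NE [P1→A gives 6>0; P3→X gives 8>2]
(B,Q,Z): not NE [P1→A gives 9>3; P3→X gives 8>4]
(B,Q,W): not NE [P2→P gives 7>6; P3→X gives 8>0]
(B,R,X): not NE [P3→W gives 4>3]
(B,R,Y): not NE [P1→A gives 8>7; P2→Q gives 4>1; P3→W gives 4>2]
(B,R,Z): not NE [P1→A gives 6>1; P2→Q gives 2>0]
(B,R,W): not NE [P2→P gives 7>6]

PSNE = {(A,R,Z), (B,Q,X)}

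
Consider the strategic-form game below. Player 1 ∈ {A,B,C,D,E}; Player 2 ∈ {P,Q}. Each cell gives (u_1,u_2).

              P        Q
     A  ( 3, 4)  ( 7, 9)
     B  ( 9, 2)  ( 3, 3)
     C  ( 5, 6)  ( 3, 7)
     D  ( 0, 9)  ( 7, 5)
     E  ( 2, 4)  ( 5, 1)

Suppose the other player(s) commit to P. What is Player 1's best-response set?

BR_1 = {B}

u_1(A vs P) = 3
u_1(B vs P) = 9
u_1(C vs P) = 5
u_1(D vs P) = 0
u_1(E vs P) = 2
max payoff 9 at {B}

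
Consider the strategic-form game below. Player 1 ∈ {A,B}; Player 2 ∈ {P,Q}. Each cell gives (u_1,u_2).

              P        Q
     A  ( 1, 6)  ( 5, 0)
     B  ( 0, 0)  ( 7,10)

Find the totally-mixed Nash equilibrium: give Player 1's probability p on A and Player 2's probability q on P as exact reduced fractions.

(p,q) = (5/8, 2/3)

P1 indiff ⇒ q·1+(1-q)·5 = q·0+(1-q)·7 ⇒ q(1) = (1-q)(2) ⇒ q = 2/3
P2 indiff ⇒ p·6+(1-p)·0 = p·0+(1-p)·10 ⇒ p(6) = (1-p)(10) ⇒ p = 5/8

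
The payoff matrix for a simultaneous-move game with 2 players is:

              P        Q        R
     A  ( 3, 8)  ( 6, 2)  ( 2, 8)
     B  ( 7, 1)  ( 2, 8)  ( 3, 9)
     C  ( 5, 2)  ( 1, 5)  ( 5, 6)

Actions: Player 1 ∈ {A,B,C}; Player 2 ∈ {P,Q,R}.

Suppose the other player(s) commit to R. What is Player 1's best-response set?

u_1(A vs R) = 2
u_1(B vs R) = 3
u_1(C vs R) = 5
max payoff 5 at {C}

BR_1 = {C}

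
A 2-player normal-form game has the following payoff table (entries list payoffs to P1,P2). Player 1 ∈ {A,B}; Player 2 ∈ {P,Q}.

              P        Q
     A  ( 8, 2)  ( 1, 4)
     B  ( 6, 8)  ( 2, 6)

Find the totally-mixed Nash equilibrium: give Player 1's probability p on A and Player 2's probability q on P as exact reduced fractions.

P1 indiff ⇒ q·8+(1-q)·1 = q·6+(1-q)·2 ⇒ q(2) = (1-q)(1) ⇒ q = 1/3
P2 indiff ⇒ p·2+(1-p)·8 = p·4+(1-p)·6 ⇒ p(-2) = (1-p)(-2) ⇒ p = 1/2

P1 mixes 1/2 on A; P2 mixes 1/3 on P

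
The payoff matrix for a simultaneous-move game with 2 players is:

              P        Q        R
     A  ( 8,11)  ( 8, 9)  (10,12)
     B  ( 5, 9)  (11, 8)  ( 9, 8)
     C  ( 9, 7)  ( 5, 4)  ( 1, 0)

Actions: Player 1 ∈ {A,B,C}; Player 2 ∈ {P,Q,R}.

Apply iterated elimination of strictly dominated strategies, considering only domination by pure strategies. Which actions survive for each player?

P2 drop Q (P beats it: A:11>9 B:9>8 C:7>4)
P1 drop B (A beats it: P:8>5 R:10>9)
P1→{A,C} P2→{P,R}

Remaining: P1:{A,C} P2:{P,R}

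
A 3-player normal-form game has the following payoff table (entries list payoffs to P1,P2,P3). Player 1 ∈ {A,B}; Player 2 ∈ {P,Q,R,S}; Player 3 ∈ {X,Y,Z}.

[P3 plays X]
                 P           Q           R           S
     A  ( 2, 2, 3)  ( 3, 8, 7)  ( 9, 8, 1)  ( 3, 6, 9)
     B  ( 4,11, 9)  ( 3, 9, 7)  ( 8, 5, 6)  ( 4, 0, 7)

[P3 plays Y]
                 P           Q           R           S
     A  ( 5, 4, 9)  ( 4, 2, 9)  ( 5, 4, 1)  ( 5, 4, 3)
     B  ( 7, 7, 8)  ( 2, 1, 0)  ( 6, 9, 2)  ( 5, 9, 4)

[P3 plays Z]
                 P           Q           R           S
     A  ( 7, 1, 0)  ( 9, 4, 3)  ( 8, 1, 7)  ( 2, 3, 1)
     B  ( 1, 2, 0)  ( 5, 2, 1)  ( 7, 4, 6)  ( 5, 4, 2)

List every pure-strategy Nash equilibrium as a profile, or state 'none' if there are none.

Nash profiles: (B,P,X)

(A,P,X): not NE [P1→B gives 4>2; P2→R gives 8>2; P3→Y gives 9>3]
(A,P,Y): not NE [P1→B gives 7>5]
(A,P,Z): not NE [P2→Q gives 4>1; P3→Y gives 9>0]
(A,Q,X): not NE [P3→Y gives 9>7]
(A,Q,Y): not NE [P2→S gives 4>2]
(A,Q,Z): not NE [P3→Y gives 9>3]
(A,R,X): not NE [P3→Z gives 7>1]
(A,R,Y): not NE [P1→B gives 6>5; P3→Z gives 7>1]
(A,R,Z): not NE [P2→Q gives 4>1]
(A,S,X): not NE [P1→B gives 4>3; P2→R gives 8>6]
(A,S,Y): not NE [P3→X gives 9>3]
(A,S,Z): not NE [P1→B gives 5>2; P2→Q gives 4>3; P3→X gives 9>1]
(B,P,X): NE
(B,P,Y): not NE [P2→S gives 9>7; P3→X gives 9>8]
(B,P,Z): not NE [P1→A gives 7>1; P2→S gives 4>2; P3→X gives 9>0]
(B,Q,X): not NE [P2→P gives 11>9]
(B,Q,Y): not NE [P1→A gives 4>2; P2→S gives 9>1; P3→X gives 7>0]
(B,Q,Z): not NE [P1→A gives 9>5; P2→S gives 4>2; P3→X gives 7>1]
(B,R,X): not NE [P1→A gives 9>8; P2→P gives 11>5]
(B,R,Y): not NE [P3→Z gives 6>2]
(B,R,Z): not NE [P1→A gives 8>7]
(B,S,X): not NE [P2→P gives 11>0]
(B,S,Y): not NE [P3→X gives 7>4]
(B,S,Z): not NE [P3→X gives 7>2]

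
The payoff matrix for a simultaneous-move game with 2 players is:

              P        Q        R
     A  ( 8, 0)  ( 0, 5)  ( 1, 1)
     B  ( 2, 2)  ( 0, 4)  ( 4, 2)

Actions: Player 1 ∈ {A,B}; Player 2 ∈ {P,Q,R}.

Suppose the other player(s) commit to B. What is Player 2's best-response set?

u_2(P vs B) = 2
u_2(Q vs B) = 4
u_2(R vs B) = 2
max payoff 4 at {Q}

argmax u_2 = {Q}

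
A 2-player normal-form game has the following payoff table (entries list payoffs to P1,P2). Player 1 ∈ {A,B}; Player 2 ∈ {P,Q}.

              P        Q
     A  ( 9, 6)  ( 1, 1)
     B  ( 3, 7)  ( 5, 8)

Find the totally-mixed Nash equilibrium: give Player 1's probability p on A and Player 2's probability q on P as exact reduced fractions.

P1 indiff ⇒ q·9+(1-q)·1 = q·3+(1-q)·5 ⇒ q(6) = (1-q)(4) ⇒ q = 2/5
P2 indiff ⇒ p·6+(1-p)·7 = p·1+(1-p)·8 ⇒ p(5) = (1-p)(1) ⇒ p = 1/6

(p,q) = (1/6, 2/5)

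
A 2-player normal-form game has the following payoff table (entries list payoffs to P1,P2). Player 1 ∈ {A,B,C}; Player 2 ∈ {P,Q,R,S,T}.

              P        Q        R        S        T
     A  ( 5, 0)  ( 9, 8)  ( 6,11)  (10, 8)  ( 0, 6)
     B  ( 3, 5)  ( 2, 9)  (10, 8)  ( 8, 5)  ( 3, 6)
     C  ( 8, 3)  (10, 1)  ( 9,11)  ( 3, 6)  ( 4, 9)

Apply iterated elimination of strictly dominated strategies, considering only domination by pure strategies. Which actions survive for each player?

Remaining: P1:{B,C} P2:{Q,R}

P2 drop P (R beats it: A:11>0 B:8>5 C:11>3)
P2 drop S (R beats it: A:11>8 B:8>5 C:11>6)
P1 drop A (C beats it: Q:10>9 R:9>6 T:4>0)
P2 drop T (R beats it: B:8>6 C:11>9)
P1→{B,C} P2→{Q,R}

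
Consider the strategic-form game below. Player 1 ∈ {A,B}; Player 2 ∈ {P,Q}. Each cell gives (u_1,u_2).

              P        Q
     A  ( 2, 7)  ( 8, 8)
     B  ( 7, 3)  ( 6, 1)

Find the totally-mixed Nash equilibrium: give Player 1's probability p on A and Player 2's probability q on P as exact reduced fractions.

P1 indiff ⇒ q·2+(1-q)·8 = q·7+(1-q)·6 ⇒ q(-5) = (1-q)(-2) ⇒ q = 2/7
P2 indiff ⇒ p·7+(1-p)·3 = p·8+(1-p)·1 ⇒ p(-1) = (1-p)(-2) ⇒ p = 2/3

(p,q) = (2/3, 2/7)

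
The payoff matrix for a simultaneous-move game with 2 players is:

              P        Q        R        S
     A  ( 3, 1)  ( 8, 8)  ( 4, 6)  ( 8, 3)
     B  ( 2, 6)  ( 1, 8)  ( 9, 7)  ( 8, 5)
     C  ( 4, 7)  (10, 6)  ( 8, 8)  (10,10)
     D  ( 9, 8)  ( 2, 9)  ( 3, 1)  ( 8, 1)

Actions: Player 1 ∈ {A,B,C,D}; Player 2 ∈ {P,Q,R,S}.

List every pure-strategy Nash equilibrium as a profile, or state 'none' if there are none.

(A,P): not NE [P1→D gives 9>3; P2→Q gives 8>1]
(A,Q): not NE [P1→C gives 10>8]
(A,R): not NE [P1→B gives 9>4; P2→Q gives 8>6]
(A,S): not NE [P1→C gives 10>8; P2→Q gives 8>3]
(B,P): not NE [P1→D gives 9>2; P2→Q gives 8>6]
(B,Q): not NE [P1→C gives 10>1]
(B,R): not NE [P2→Q gives 8>7]
(B,S): not NE [P1→C gives 10>8; P2→Q gives 8>5]
(C,P): not NE [P1→D gives 9>4; P2→S gives 10>7]
(C,Q): not NE [P2→S gives 10>6]
(C,R): not NE [P1→B gives 9>8; P2→S gives 10>8]
(C,S): NE
(D,P): not NE [P2→Q gives 9>8]
(D,Q): not NE [P1→C gives 10>2]
(D,R): not NE [P1→B gives 9>3; P2→Q gives 9>1]
(D,S): not NE [P1→C gives 10>8; P2→Q gives 9>1]

NE set: (C,S)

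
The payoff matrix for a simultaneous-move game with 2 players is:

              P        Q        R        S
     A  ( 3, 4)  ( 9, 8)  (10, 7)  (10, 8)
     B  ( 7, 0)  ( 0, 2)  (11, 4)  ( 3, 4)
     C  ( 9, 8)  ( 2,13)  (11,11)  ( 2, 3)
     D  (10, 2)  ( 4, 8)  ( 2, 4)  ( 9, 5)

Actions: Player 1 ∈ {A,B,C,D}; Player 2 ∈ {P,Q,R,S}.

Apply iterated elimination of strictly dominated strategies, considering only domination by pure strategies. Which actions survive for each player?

P2 drop P (Q beats it: A:8>4 B:2>0 C:13>8 D:8>2)
P1 drop D (A beats it: Q:9>4 R:10>2 S:10>9)
P1→{A,B,C} P2→{Q,R,S}

Remaining: P1:{A,B,C} P2:{Q,R,S}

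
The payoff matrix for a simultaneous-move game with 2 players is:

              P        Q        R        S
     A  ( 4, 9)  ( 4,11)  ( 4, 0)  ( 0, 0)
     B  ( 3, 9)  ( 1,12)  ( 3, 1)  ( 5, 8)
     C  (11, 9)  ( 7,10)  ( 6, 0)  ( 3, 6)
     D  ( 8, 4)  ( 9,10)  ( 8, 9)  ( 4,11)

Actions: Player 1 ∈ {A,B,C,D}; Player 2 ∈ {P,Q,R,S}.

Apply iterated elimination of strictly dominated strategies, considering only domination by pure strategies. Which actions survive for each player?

P1 drop A (C beats it: P:11>4 Q:7>4 R:6>4 S:3>0)
P2 drop P (Q beats it: B:12>9 C:10>9 D:10>4)
P1 drop C (D beats it: Q:9>7 R:8>6 S:4>3)
P2 drop R (Q beats it: B:12>1 D:10>9)
P1→{B,D} P2→{Q,S}

IESDS → P1:{B,D} P2:{Q,S}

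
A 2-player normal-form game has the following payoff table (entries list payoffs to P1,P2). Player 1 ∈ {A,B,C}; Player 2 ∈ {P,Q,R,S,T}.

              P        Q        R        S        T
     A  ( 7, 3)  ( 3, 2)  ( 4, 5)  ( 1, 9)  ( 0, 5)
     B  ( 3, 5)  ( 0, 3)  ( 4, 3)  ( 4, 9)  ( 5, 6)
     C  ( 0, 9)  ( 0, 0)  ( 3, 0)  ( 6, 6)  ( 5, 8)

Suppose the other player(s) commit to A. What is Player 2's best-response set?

u_2(P vs A) = 3
u_2(Q vs A) = 2
u_2(R vs A) = 5
u_2(S vs A) = 9
u_2(T vs A) = 5
max payoff 9 at {S}

P2 best: {S}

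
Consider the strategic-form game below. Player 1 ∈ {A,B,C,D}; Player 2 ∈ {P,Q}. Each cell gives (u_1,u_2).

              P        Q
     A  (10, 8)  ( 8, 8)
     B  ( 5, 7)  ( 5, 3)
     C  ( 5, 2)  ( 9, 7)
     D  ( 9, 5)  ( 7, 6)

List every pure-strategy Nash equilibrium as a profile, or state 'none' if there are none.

NE set: (A,P), (C,Q)

(A,P): NE
(A,Q): not NE [P1→C gives 9>8]
(B,P): not NE [P1→A gives 10>5]
(B,Q): not NE [P1→C gives 9>5; P2→P gives 7>3]
(C,P): not NE [P1→A gives 10>5; P2→Q gives 7>2]
(C,Q): NE
(D,P): not NE [P1→A gives 10>9; P2→Q gives 6>5]
(D,Q): not NE [P1→C gives 9>7]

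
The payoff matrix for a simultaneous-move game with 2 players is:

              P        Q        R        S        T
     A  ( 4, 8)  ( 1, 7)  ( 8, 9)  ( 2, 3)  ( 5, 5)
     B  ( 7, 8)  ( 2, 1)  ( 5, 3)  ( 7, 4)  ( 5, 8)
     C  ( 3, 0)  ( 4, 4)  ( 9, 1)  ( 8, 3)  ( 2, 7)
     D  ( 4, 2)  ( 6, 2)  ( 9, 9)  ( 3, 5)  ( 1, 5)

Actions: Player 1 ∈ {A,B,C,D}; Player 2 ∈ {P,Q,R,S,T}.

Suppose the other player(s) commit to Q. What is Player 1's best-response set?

u_1(A vs Q) = 1
u_1(B vs Q) = 2
u_1(C vs Q) = 4
u_1(D vs Q) = 6
max payoff 6 at {D}

BR_1 = {D}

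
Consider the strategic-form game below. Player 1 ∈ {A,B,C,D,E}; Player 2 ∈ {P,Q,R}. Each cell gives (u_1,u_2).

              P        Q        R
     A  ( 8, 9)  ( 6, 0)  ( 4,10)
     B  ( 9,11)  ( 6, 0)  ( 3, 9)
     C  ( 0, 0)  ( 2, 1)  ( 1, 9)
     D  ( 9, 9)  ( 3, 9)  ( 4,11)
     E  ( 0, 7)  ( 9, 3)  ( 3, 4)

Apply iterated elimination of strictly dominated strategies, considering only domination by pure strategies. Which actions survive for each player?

P1 drop C (A beats it: P:8>0 Q:6>2 R:4>1)
P2 drop Q (R beats it: A:10>0 B:9>0 D:11>9 E:4>3)
P1 drop E (A beats it: P:8>0 R:4>3)
P1→{A,B,D} P2→{P,R}

Survivors P1:{A,B,D} P2:{P,R}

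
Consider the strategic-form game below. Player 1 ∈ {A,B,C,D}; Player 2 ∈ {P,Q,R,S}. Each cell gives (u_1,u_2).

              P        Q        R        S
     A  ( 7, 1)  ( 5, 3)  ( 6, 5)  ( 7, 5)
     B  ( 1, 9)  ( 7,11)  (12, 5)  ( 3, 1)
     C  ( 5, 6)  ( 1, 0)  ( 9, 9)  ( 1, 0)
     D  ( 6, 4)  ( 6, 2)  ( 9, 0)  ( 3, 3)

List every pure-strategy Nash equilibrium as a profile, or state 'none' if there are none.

(A,P): not NE [P2→S gives 5>1]
(A,Q): not NE [P1→B gives 7>5; P2→S gives 5>3]
(A,R): not NE [P1→B gives 12>6]
(A,S): NE
(B,P): not NE [P1→A gives 7>1; P2→Q gives 11>9]
(B,Q): NE
(B,R): not NE [P2→Q gives 11>5]
(B,S): not NE [P1→A gives 7>3; P2→Q gives 11>1]
(C,P): not NE [P1→A gives 7>5; P2→R gives 9>6]
(C,Q): not NE [P1→B gives 7>1; P2→R gives 9>0]
(C,R): not NE [P1→B gives 12>9]
(C,S): not NE [P1→A gives 7>1; P2→R gives 9>0]
(D,P): not NE [P1→A gives 7>6]
(D,Q): not NE [P1→B gives 7>6; P2→P gives 4>2]
(D,R): not NE [P1→B gives 12>9; P2→P gives 4>0]
(D,S): not NE [P1→A gives 7>3; P2→P gives 4>3]

Nash profiles: (A,S), (B,Q)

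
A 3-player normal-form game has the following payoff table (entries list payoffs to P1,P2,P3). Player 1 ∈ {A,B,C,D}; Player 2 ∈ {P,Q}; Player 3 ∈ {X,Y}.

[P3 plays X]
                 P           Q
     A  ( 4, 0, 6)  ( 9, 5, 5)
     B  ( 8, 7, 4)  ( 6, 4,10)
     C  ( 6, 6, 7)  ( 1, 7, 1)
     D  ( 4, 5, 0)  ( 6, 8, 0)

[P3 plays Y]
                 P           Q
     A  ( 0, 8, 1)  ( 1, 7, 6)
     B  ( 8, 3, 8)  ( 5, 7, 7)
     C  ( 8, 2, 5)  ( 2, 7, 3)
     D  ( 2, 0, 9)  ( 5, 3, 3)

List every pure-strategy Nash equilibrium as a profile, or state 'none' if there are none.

(A,P,X): not NE [P1→B gives 8>4; P2→Q gives 5>0]
(A,P,Y): not NE [P1→C gives 8>0; P3→X gives 6>1]
(A,Q,X): not NE [P3→Y gives 6>5]
(A,Q,Y): not NE [P1→D gives 5>1; P2→P gives 8>7]
(B,P,X): not NE [P3→Y gives 8>4]
(B,P,Y): not NE [P2→Q gives 7>3]
(B,Q,X): not NE [P1→A gives 9>6; P2→P gives 7>4]
(B,Q,Y): not NE [P3→X gives 10>7]
(C,P,X): not NE [P1→B gives 8>6; P2→Q gives 7>6]
(C,P,Y): not NE [P2→Q gives 7>2; P3→X gives 7>5]
(C,Q,X): not NE [P1→A gives 9>1; P3→Y gives 3>1]
(C,Q,Y): not NE [P1→D gives 5>2]
(D,P,X): not NE [P1→B gives 8>4; P2→Q gives 8>5; P3→Y gives 9>0]
(D,P,Y): not NE [P1→C gives 8>2; P2→Q gives 3>0]
(D,Q,X): not NE [P1→A gives 9>6; P3→Y gives 3>0]
(D,Q,Y): NE

Nash profiles: (D,Q,Y)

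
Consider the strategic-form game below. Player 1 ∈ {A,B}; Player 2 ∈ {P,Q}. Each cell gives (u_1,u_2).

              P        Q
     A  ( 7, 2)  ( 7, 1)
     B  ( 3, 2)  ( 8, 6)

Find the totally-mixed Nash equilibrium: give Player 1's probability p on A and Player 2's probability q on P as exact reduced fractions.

P1 indiff ⇒ q·7+(1-q)·7 = q·3+(1-q)·8 ⇒ q(4) = (1-q)(1) ⇒ q = 1/5
P2 indiff ⇒ p·2+(1-p)·2 = p·1+(1-p)·6 ⇒ p(1) = (1-p)(4) ⇒ p = 4/5

p=4/5, q=1/5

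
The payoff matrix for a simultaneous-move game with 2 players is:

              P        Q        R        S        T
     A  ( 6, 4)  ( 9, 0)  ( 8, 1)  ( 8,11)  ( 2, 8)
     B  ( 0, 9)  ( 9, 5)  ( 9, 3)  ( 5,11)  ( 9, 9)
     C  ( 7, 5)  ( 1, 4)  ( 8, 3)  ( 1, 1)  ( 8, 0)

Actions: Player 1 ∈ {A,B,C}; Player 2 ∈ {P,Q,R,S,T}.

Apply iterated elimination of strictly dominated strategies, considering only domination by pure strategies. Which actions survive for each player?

P2 drop Q (P beats it: A:4>0 B:9>5 C:5>4)
P2 drop R (P beats it: A:4>1 B:9>3 C:5>3)
P2 drop T (S beats it: A:11>8 B:11>9 C:1>0)
P1 drop B (A beats it: P:6>0 S:8>5)
P1→{A,C} P2→{P,S}

IESDS → P1:{A,C} P2:{P,S}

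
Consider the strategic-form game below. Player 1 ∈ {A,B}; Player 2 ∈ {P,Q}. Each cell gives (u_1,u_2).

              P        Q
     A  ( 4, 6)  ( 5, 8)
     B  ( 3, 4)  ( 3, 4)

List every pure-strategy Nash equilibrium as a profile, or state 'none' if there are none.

NE set: (A,Q)

(A,P): not NE [P2→Q gives 8>6]
(A,Q): NE
(B,P): not NE [P1→A gives 4>3]
(B,Q): not NE [P1→A gives 5>3]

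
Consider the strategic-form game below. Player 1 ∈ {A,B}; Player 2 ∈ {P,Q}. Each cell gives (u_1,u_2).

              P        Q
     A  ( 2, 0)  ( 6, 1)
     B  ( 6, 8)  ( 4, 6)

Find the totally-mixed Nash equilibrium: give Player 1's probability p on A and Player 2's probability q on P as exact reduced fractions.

P1 indiff ⇒ q·2+(1-q)·6 = q·6+(1-q)·4 ⇒ q(-4) = (1-q)(-2) ⇒ q = 1/3
P2 indiff ⇒ p·0+(1-p)·8 = p·1+(1-p)·6 ⇒ p(-1) = (1-p)(-2) ⇒ p = 2/3

P1 mixes 2/3 on A; P2 mixes 1/3 on P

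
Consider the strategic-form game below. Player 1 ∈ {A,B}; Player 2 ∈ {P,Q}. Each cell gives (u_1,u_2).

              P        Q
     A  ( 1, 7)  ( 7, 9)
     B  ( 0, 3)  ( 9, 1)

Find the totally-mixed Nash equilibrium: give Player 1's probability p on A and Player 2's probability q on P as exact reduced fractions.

P1 indiff ⇒ q·1+(1-q)·7 = q·0+(1-q)·9 ⇒ q(1) = (1-q)(2) ⇒ q = 2/3
P2 indiff ⇒ p·7+(1-p)·3 = p·9+(1-p)·1 ⇒ p(-2) = (1-p)(-2) ⇒ p = 1/2

p=1/2, q=2/3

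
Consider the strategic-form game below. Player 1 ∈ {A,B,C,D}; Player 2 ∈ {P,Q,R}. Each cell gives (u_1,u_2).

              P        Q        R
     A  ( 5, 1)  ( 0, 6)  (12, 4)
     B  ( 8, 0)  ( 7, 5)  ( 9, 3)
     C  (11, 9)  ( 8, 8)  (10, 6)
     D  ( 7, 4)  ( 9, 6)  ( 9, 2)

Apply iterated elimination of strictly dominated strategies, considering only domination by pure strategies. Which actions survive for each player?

Remaining: P1:{C,D} P2:{P,Q}

P1 drop B (C beats it: P:11>8 Q:8>7 R:10>9)
P2 drop R (Q beats it: A:6>4 C:8>6 D:6>2)
P1 drop A (C beats it: P:11>5 Q:8>0)
P1→{C,D} P2→{P,Q}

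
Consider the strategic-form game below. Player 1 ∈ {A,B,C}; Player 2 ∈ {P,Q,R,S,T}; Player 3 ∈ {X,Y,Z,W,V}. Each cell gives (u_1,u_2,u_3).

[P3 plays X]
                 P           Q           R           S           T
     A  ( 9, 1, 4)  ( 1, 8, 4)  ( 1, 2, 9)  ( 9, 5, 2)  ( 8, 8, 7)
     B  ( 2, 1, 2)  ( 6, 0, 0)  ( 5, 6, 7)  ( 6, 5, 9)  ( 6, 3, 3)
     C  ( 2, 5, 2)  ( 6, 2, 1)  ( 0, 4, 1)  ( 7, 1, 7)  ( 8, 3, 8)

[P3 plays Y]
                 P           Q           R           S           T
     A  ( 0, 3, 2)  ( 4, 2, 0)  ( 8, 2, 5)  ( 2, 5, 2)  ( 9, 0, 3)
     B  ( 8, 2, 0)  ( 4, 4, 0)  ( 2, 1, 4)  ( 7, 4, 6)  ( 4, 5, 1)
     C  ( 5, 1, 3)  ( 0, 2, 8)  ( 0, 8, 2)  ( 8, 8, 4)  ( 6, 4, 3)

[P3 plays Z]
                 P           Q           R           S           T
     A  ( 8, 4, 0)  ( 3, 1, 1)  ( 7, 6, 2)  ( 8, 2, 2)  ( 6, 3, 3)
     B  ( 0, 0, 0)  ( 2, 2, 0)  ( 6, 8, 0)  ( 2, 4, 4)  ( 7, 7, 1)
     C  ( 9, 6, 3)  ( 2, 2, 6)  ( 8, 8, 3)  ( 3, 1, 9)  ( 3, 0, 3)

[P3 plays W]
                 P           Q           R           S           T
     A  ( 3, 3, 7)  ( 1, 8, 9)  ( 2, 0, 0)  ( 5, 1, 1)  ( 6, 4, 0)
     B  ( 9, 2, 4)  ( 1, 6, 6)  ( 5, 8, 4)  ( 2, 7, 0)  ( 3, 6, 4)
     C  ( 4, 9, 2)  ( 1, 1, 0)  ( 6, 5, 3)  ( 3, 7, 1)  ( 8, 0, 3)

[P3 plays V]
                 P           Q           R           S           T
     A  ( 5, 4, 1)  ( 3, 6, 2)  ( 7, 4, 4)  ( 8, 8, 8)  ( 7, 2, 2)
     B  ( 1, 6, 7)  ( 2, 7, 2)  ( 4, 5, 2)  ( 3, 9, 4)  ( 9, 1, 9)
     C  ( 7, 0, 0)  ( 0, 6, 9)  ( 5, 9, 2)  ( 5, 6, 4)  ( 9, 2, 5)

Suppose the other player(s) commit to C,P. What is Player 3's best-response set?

u_3(X vs C,P) = 2
u_3(Y vs C,P) = 3
u_3(Z vs C,P) = 3
u_3(W vs C,P) = 2
u_3(V vs C,P) = 0
max payoff 3 at {Y,Z}

argmax u_3 = {Y,Z}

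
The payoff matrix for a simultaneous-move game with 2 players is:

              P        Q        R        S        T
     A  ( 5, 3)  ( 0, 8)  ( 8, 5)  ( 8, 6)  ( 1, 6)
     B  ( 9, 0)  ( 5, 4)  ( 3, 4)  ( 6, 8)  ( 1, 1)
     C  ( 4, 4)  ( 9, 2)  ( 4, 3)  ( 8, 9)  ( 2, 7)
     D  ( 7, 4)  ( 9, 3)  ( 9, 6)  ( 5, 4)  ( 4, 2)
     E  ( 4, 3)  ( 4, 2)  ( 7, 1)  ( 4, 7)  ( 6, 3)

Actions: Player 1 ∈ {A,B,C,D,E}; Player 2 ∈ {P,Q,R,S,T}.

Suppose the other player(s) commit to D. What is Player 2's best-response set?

BR_2 = {R}

u_2(P vs D) = 4
u_2(Q vs D) = 3
u_2(R vs D) = 6
u_2(S vs D) = 4
u_2(T vs D) = 2
max payoff 6 at {R}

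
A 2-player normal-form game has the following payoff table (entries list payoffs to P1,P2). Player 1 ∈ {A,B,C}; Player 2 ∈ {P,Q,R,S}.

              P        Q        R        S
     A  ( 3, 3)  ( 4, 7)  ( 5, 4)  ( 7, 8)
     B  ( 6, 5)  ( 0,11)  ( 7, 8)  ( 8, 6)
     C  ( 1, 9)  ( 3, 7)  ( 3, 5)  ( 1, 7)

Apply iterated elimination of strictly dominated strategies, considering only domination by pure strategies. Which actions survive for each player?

Remaining: P1:{A,B} P2:{Q,S}

P1 drop C (A beats it: P:3>1 Q:4>3 R:5>3 S:7>1)
P2 drop P (Q beats it: A:7>3 B:11>5)
P2 drop R (Q beats it: A:7>4 B:11>8)
P1→{A,B} P2→{Q,S}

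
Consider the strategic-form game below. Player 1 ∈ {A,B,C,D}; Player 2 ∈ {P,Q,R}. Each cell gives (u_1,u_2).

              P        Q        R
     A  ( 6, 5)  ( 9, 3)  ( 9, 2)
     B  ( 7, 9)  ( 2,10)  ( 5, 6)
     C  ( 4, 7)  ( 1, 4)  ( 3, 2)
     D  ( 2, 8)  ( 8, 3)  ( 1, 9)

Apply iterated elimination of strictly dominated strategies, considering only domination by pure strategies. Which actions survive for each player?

IESDS → P1:{A,B} P2:{P,Q}

P1 drop C (A beats it: P:6>4 Q:9>1 R:9>3)
P1 drop D (A beats it: P:6>2 Q:9>8 R:9>1)
P2 drop R (P beats it: A:5>2 B:9>6)
P1→{A,B} P2→{P,Q}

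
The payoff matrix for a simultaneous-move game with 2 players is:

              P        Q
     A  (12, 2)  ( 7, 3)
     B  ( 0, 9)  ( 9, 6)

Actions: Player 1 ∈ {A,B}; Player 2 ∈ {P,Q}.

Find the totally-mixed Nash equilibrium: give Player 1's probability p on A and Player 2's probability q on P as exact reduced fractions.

P1 indiff ⇒ q·12+(1-q)·7 = q·0+(1-q)·9 ⇒ q(12) = (1-q)(2) ⇒ q = 1/7
P2 indiff ⇒ p·2+(1-p)·9 = p·3+(1-p)·6 ⇒ p(-1) = (1-p)(-3) ⇒ p = 3/4

(p,q) = (3/4, 1/7)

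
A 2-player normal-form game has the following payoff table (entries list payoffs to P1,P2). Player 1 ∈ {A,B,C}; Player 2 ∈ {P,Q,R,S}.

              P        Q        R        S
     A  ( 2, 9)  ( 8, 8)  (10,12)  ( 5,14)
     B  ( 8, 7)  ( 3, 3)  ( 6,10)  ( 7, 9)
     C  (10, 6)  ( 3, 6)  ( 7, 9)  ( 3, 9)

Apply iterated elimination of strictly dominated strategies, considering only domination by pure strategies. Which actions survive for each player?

P2 drop P (R beats it: A:12>9 B:10>7 C:9>6)
P1 drop C (A beats it: Q:8>3 R:10>7 S:5>3)
P2 drop Q (R beats it: A:12>8 B:10>3)
P1→{A,B} P2→{R,S}

Survivors P1:{A,B} P2:{R,S}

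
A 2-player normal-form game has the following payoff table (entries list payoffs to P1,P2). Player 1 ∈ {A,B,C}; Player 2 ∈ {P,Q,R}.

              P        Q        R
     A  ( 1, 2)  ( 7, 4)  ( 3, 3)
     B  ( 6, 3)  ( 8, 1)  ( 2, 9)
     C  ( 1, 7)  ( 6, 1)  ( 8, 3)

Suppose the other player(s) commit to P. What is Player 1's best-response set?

P1 best: {B}

u_1(A vs P) = 1
u_1(B vs P) = 6
u_1(C vs P) = 1
max payoff 6 at {B}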